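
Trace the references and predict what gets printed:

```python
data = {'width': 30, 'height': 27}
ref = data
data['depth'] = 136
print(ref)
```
{'width': 30, 'height': 27, 'depth': 136}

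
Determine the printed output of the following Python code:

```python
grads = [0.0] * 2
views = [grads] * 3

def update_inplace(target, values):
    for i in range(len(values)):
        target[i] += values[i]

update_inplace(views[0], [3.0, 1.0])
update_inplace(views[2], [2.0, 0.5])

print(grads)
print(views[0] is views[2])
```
[5.0, 1.5]
True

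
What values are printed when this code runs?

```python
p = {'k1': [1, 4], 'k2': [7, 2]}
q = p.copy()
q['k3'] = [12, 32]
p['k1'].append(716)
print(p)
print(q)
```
{'k1': [1, 4, 716], 'k2': [7, 2]}
{'k1': [1, 4, 716], 'k2': [7, 2], 'k3': [12, 32]}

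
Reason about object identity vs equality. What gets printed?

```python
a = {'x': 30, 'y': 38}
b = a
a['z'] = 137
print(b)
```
{'x': 30, 'y': 38, 'z': 137}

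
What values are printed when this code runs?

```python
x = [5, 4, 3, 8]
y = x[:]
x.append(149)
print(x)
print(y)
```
[5, 4, 3, 8, 149]
[5, 4, 3, 8]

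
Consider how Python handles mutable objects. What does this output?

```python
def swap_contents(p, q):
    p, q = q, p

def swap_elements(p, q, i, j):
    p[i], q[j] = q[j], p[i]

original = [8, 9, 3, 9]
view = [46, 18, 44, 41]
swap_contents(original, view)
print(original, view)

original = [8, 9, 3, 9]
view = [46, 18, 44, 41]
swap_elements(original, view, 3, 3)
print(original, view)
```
[8, 9, 3, 9] [46, 18, 44, 41]
[8, 9, 3, 41] [46, 18, 44, 9]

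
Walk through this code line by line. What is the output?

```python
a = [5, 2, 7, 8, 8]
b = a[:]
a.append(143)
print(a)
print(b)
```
[5, 2, 7, 8, 8, 143]
[5, 2, 7, 8, 8]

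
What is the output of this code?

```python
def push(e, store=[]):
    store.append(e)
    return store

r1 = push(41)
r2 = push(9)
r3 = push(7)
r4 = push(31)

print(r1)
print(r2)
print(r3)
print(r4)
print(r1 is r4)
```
[41, 9, 7, 31]
[41, 9, 7, 31]
[41, 9, 7, 31]
[41, 9, 7, 31]
True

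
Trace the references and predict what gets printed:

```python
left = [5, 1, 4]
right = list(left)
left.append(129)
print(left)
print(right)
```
[5, 1, 4, 129]
[5, 1, 4]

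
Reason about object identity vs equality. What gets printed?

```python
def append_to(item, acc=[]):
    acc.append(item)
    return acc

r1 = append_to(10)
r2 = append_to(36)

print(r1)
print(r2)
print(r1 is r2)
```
[10, 36]
[10, 36]
True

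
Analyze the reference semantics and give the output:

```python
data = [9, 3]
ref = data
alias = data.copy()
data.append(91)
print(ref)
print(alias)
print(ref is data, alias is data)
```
[9, 3, 91]
[9, 3]
True False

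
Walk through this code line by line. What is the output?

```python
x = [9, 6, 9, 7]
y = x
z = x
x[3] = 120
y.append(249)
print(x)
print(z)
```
[9, 6, 9, 120, 249]
[9, 6, 9, 120, 249]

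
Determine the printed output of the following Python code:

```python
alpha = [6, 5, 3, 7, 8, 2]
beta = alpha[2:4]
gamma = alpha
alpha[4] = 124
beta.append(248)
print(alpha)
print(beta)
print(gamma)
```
[6, 5, 3, 7, 124, 2]
[3, 7, 248]
[6, 5, 3, 7, 124, 2]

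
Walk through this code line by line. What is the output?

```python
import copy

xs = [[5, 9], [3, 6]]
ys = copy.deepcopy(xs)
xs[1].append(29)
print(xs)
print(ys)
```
[[5, 9], [3, 6, 29]]
[[5, 9], [3, 6]]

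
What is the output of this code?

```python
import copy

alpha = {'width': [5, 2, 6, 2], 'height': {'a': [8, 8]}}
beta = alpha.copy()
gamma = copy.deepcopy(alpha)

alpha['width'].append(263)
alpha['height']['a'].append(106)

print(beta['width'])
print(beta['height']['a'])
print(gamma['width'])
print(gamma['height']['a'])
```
[5, 2, 6, 2, 263]
[8, 8, 106]
[5, 2, 6, 2]
[8, 8]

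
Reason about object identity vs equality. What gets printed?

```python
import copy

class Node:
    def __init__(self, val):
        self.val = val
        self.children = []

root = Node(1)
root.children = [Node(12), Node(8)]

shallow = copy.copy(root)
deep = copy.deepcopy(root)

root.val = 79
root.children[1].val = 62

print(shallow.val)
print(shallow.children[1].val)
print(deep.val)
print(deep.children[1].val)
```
1
62
1
8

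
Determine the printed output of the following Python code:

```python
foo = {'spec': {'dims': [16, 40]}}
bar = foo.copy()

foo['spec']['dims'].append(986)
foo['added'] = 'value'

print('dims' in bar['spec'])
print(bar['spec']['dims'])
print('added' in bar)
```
True
[16, 40, 986]
False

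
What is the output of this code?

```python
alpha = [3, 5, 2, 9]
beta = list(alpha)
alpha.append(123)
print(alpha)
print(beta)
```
[3, 5, 2, 9, 123]
[3, 5, 2, 9]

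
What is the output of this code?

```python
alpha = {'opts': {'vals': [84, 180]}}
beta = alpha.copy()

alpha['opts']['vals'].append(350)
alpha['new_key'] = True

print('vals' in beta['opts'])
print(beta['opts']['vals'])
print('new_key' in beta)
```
True
[84, 180, 350]
False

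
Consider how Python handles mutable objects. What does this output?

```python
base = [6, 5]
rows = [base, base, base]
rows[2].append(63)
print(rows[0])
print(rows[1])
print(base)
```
[6, 5, 63]
[6, 5, 63]
[6, 5, 63]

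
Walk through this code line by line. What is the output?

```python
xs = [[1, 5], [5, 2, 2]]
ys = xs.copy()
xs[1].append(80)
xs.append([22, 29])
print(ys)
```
[[1, 5], [5, 2, 2, 80]]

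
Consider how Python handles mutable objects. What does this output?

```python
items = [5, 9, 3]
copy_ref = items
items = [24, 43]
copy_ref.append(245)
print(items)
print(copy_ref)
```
[24, 43]
[5, 9, 3, 245]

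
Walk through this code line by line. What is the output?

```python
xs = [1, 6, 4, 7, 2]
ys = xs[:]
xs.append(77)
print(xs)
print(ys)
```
[1, 6, 4, 7, 2, 77]
[1, 6, 4, 7, 2]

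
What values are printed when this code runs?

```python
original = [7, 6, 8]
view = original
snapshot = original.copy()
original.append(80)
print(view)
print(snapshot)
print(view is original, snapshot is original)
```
[7, 6, 8, 80]
[7, 6, 8]
True False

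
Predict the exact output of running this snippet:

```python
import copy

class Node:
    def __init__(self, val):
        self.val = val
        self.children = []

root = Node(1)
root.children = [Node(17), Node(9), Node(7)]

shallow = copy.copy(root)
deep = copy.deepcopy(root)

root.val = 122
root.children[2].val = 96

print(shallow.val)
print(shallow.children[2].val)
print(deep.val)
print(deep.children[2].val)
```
1
96
1
7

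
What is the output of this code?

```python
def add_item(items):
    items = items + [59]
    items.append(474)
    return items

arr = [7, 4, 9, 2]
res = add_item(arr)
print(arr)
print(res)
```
[7, 4, 9, 2]
[7, 4, 9, 2, 59, 474]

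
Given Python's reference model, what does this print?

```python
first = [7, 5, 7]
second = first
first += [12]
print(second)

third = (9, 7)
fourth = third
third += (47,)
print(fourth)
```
[7, 5, 7, 12]
(9, 7)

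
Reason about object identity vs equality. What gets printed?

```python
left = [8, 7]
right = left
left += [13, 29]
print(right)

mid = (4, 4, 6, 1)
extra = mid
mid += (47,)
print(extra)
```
[8, 7, 13, 29]
(4, 4, 6, 1)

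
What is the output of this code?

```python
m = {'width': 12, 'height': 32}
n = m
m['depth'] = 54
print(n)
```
{'width': 12, 'height': 32, 'depth': 54}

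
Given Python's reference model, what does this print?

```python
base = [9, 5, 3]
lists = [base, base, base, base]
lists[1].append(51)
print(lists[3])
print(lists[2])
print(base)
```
[9, 5, 3, 51]
[9, 5, 3, 51]
[9, 5, 3, 51]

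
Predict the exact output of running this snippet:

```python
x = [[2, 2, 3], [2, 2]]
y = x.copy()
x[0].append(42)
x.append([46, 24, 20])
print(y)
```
[[2, 2, 3, 42], [2, 2]]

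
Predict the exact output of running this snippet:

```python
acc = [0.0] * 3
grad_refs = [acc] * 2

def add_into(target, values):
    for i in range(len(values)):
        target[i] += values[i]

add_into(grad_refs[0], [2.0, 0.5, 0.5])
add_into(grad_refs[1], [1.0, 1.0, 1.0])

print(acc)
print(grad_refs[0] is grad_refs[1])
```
[3.0, 1.5, 1.5]
True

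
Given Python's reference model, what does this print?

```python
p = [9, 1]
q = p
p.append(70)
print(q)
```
[9, 1, 70]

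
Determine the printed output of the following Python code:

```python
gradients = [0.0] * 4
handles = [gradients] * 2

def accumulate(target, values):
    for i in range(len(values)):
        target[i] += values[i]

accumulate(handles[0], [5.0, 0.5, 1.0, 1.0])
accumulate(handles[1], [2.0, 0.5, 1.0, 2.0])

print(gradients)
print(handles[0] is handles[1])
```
[7.0, 1.0, 2.0, 3.0]
True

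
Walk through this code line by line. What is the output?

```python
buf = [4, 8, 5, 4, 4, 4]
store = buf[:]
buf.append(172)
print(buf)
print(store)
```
[4, 8, 5, 4, 4, 4, 172]
[4, 8, 5, 4, 4, 4]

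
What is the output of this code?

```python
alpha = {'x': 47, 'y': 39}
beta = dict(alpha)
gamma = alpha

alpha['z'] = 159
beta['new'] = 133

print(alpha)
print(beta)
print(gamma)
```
{'x': 47, 'y': 39, 'z': 159}
{'x': 47, 'y': 39, 'new': 133}
{'x': 47, 'y': 39, 'z': 159}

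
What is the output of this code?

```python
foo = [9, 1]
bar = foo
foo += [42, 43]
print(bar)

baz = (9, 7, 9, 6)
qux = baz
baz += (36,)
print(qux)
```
[9, 1, 42, 43]
(9, 7, 9, 6)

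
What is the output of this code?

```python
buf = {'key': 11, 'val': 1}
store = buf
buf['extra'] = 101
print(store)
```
{'key': 11, 'val': 1, 'extra': 101}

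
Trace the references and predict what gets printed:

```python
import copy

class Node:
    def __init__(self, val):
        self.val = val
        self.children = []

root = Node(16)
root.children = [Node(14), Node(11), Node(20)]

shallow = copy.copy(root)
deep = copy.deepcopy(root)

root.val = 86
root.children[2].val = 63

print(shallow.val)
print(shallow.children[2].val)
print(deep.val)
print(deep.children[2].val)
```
16
63
16
20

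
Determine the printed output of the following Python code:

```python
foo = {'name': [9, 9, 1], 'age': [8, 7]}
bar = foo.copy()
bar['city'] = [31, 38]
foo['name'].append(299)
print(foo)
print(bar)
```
{'name': [9, 9, 1, 299], 'age': [8, 7]}
{'name': [9, 9, 1, 299], 'age': [8, 7], 'city': [31, 38]}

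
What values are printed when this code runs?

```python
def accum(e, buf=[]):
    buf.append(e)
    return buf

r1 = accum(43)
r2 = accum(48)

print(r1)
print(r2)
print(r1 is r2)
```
[43, 48]
[43, 48]
True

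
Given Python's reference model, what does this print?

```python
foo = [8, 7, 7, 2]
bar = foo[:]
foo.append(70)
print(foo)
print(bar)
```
[8, 7, 7, 2, 70]
[8, 7, 7, 2]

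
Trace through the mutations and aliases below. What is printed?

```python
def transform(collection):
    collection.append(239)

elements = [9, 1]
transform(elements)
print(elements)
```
[9, 1, 239]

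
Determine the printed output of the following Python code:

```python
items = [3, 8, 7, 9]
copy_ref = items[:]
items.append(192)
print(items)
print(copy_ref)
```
[3, 8, 7, 9, 192]
[3, 8, 7, 9]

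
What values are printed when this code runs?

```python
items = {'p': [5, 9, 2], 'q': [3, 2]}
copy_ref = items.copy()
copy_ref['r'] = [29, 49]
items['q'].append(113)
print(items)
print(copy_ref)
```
{'p': [5, 9, 2], 'q': [3, 2, 113]}
{'p': [5, 9, 2], 'q': [3, 2, 113], 'r': [29, 49]}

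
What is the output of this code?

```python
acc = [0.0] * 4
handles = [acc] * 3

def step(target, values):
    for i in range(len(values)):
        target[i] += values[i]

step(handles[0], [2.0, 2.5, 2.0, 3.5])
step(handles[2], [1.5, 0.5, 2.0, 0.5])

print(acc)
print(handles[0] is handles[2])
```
[3.5, 3.0, 4.0, 4.0]
True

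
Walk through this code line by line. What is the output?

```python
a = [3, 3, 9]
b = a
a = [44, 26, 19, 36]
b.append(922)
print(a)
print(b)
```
[44, 26, 19, 36]
[3, 3, 9, 922]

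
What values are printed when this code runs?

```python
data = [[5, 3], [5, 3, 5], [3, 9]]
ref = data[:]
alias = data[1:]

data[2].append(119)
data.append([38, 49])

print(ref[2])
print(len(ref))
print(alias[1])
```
[3, 9, 119]
3
[3, 9, 119]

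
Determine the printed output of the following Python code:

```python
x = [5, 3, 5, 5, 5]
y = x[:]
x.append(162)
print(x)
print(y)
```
[5, 3, 5, 5, 5, 162]
[5, 3, 5, 5, 5]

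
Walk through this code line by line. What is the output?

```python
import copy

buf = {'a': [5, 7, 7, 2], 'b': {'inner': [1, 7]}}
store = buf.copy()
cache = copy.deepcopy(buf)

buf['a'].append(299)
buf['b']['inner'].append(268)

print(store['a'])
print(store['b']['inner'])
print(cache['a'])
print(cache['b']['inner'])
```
[5, 7, 7, 2, 299]
[1, 7, 268]
[5, 7, 7, 2]
[1, 7]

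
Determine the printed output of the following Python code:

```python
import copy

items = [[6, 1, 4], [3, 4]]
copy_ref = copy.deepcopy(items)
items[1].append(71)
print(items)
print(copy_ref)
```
[[6, 1, 4], [3, 4, 71]]
[[6, 1, 4], [3, 4]]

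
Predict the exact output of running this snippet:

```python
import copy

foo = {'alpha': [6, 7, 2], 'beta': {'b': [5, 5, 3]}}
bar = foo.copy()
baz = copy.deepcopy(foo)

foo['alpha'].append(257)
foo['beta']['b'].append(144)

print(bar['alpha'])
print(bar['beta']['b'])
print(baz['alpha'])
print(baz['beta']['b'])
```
[6, 7, 2, 257]
[5, 5, 3, 144]
[6, 7, 2]
[5, 5, 3]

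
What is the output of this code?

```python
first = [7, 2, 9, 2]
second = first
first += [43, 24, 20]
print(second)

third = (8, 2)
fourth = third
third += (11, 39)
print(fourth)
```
[7, 2, 9, 2, 43, 24, 20]
(8, 2)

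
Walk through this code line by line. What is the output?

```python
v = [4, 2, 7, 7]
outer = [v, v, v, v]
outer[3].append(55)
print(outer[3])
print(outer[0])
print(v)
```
[4, 2, 7, 7, 55]
[4, 2, 7, 7, 55]
[4, 2, 7, 7, 55]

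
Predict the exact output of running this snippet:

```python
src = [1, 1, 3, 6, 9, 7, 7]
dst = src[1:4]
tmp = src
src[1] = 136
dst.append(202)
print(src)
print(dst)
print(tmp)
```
[1, 136, 3, 6, 9, 7, 7]
[1, 3, 6, 202]
[1, 136, 3, 6, 9, 7, 7]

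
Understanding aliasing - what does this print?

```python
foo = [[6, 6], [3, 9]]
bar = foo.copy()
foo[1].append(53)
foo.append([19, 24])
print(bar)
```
[[6, 6], [3, 9, 53]]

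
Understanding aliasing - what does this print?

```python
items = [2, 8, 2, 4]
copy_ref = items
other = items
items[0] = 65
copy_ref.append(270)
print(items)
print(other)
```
[65, 8, 2, 4, 270]
[65, 8, 2, 4, 270]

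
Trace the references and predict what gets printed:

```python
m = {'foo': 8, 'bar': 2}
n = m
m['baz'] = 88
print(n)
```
{'foo': 8, 'bar': 2, 'baz': 88}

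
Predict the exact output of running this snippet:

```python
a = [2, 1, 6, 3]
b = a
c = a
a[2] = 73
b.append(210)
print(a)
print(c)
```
[2, 1, 73, 3, 210]
[2, 1, 73, 3, 210]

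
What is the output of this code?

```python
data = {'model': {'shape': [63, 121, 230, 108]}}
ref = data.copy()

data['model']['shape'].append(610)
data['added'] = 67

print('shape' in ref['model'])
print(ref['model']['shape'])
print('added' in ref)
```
True
[63, 121, 230, 108, 610]
False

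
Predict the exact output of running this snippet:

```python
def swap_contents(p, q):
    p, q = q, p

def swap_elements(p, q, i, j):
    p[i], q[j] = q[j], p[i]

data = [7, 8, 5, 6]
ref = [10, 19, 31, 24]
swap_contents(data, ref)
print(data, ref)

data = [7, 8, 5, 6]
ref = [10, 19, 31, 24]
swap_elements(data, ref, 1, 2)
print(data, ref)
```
[7, 8, 5, 6] [10, 19, 31, 24]
[7, 31, 5, 6] [10, 19, 8, 24]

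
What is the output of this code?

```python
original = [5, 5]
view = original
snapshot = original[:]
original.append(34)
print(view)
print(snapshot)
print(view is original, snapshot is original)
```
[5, 5, 34]
[5, 5]
True False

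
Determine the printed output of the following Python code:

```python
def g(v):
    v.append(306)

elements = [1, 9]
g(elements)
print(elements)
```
[1, 9, 306]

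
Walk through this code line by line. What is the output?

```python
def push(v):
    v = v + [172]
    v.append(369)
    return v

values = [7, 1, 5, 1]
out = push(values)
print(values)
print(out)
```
[7, 1, 5, 1]
[7, 1, 5, 1, 172, 369]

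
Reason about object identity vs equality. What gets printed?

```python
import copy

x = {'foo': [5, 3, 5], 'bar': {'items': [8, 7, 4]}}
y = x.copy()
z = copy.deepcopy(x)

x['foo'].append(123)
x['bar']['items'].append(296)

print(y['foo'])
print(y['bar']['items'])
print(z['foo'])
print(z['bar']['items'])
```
[5, 3, 5, 123]
[8, 7, 4, 296]
[5, 3, 5]
[8, 7, 4]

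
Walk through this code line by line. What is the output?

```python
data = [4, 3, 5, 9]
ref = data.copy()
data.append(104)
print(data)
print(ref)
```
[4, 3, 5, 9, 104]
[4, 3, 5, 9]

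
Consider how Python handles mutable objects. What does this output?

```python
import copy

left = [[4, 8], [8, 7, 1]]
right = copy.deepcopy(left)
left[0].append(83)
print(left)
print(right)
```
[[4, 8, 83], [8, 7, 1]]
[[4, 8], [8, 7, 1]]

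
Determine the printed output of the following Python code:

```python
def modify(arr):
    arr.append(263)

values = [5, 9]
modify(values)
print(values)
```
[5, 9, 263]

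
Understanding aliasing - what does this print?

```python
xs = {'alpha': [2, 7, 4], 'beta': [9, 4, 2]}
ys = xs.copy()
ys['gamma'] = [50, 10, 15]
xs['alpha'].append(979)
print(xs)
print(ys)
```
{'alpha': [2, 7, 4, 979], 'beta': [9, 4, 2]}
{'alpha': [2, 7, 4, 979], 'beta': [9, 4, 2], 'gamma': [50, 10, 15]}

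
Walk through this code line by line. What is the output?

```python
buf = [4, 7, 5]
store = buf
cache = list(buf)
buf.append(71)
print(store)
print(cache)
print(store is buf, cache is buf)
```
[4, 7, 5, 71]
[4, 7, 5]
True False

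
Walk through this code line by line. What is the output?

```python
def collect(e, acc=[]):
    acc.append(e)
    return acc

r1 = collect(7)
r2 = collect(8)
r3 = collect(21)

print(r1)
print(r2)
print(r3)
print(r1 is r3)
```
[7, 8, 21]
[7, 8, 21]
[7, 8, 21]
True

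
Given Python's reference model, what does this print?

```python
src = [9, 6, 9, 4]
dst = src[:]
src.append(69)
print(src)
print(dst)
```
[9, 6, 9, 4, 69]
[9, 6, 9, 4]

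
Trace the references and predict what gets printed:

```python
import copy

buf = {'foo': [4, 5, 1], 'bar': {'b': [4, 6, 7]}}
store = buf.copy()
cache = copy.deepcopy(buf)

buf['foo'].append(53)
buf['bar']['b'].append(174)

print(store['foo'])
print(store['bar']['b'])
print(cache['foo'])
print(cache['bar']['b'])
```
[4, 5, 1, 53]
[4, 6, 7, 174]
[4, 5, 1]
[4, 6, 7]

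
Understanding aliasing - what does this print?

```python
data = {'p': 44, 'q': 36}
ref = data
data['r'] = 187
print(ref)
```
{'p': 44, 'q': 36, 'r': 187}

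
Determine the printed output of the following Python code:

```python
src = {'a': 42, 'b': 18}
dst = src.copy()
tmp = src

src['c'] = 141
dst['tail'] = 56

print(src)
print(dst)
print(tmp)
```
{'a': 42, 'b': 18, 'c': 141}
{'a': 42, 'b': 18, 'tail': 56}
{'a': 42, 'b': 18, 'c': 141}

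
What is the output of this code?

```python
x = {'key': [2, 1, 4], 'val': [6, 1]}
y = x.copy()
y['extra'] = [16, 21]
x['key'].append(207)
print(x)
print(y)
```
{'key': [2, 1, 4, 207], 'val': [6, 1]}
{'key': [2, 1, 4, 207], 'val': [6, 1], 'extra': [16, 21]}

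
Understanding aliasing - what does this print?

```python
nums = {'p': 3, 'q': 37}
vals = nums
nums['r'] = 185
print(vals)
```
{'p': 3, 'q': 37, 'r': 185}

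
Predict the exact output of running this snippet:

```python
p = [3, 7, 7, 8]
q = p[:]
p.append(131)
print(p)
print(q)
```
[3, 7, 7, 8, 131]
[3, 7, 7, 8]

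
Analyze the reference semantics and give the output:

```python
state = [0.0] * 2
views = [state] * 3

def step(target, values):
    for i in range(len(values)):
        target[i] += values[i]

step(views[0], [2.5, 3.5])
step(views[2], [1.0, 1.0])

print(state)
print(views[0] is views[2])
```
[3.5, 4.5]
True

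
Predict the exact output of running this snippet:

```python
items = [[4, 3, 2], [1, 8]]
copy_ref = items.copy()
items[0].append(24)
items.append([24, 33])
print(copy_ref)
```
[[4, 3, 2, 24], [1, 8]]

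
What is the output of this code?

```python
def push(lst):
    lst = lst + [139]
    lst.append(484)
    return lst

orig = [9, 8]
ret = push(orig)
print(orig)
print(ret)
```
[9, 8]
[9, 8, 139, 484]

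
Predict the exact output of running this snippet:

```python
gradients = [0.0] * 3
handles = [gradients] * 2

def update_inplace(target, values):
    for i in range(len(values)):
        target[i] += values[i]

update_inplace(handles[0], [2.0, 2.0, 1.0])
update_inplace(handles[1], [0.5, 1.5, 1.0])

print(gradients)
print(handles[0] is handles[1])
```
[2.5, 3.5, 2.0]
True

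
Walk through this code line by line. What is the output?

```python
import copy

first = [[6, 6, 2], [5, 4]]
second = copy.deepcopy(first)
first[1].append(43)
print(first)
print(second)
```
[[6, 6, 2], [5, 4, 43]]
[[6, 6, 2], [5, 4]]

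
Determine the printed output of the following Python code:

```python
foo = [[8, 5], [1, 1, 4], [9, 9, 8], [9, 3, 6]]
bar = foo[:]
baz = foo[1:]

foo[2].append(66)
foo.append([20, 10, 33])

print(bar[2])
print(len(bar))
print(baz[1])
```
[9, 9, 8, 66]
4
[9, 9, 8, 66]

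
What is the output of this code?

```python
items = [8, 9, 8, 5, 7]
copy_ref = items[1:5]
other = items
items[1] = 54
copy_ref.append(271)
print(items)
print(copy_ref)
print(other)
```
[8, 54, 8, 5, 7]
[9, 8, 5, 7, 271]
[8, 54, 8, 5, 7]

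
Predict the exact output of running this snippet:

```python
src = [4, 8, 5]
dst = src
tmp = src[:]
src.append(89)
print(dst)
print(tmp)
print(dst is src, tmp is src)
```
[4, 8, 5, 89]
[4, 8, 5]
True False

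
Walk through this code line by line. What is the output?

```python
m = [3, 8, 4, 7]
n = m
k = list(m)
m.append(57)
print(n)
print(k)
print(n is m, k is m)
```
[3, 8, 4, 7, 57]
[3, 8, 4, 7]
True False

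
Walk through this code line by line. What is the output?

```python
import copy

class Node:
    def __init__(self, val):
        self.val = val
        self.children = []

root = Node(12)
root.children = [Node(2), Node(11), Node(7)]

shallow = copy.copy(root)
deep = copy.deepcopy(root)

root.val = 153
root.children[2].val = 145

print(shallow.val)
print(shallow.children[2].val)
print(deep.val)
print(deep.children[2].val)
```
12
145
12
7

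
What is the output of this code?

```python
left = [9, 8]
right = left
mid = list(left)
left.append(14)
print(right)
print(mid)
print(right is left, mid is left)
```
[9, 8, 14]
[9, 8]
True False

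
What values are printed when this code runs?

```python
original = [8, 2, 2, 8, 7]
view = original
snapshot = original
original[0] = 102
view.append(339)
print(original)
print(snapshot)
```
[102, 2, 2, 8, 7, 339]
[102, 2, 2, 8, 7, 339]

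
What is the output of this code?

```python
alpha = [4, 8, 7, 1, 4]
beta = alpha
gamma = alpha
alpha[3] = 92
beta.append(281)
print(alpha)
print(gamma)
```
[4, 8, 7, 92, 4, 281]
[4, 8, 7, 92, 4, 281]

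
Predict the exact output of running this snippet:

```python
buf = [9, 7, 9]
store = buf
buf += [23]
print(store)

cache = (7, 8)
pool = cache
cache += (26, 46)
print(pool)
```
[9, 7, 9, 23]
(7, 8)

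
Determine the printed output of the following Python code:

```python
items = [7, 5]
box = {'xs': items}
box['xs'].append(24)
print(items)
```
[7, 5, 24]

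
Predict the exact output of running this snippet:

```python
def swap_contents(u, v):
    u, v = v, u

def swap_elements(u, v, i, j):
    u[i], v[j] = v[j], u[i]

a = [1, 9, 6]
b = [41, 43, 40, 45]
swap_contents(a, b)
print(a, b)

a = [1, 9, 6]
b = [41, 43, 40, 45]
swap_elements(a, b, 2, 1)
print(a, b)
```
[1, 9, 6] [41, 43, 40, 45]
[1, 9, 43] [41, 6, 40, 45]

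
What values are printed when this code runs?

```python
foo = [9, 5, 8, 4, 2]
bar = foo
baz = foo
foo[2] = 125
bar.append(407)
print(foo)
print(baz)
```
[9, 5, 125, 4, 2, 407]
[9, 5, 125, 4, 2, 407]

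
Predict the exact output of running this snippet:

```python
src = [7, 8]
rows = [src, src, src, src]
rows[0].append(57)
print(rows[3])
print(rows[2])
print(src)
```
[7, 8, 57]
[7, 8, 57]
[7, 8, 57]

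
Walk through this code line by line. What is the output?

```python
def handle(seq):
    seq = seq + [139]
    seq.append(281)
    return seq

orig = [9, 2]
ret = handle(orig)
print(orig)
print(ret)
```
[9, 2]
[9, 2, 139, 281]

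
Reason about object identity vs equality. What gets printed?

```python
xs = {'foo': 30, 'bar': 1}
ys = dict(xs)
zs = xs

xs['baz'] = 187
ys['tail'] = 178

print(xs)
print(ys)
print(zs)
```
{'foo': 30, 'bar': 1, 'baz': 187}
{'foo': 30, 'bar': 1, 'tail': 178}
{'foo': 30, 'bar': 1, 'baz': 187}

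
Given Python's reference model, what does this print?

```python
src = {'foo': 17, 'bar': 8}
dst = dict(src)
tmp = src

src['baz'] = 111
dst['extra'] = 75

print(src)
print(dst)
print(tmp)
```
{'foo': 17, 'bar': 8, 'baz': 111}
{'foo': 17, 'bar': 8, 'extra': 75}
{'foo': 17, 'bar': 8, 'baz': 111}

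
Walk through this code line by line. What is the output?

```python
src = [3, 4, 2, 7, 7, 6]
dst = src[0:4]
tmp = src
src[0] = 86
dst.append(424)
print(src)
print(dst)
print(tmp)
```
[86, 4, 2, 7, 7, 6]
[3, 4, 2, 7, 424]
[86, 4, 2, 7, 7, 6]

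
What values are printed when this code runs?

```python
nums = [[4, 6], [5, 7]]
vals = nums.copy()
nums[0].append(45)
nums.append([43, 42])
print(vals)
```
[[4, 6, 45], [5, 7]]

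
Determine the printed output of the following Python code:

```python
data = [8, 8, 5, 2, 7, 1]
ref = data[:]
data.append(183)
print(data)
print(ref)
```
[8, 8, 5, 2, 7, 1, 183]
[8, 8, 5, 2, 7, 1]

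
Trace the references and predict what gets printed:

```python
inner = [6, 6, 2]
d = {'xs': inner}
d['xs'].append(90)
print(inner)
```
[6, 6, 2, 90]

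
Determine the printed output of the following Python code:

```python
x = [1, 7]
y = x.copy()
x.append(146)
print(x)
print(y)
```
[1, 7, 146]
[1, 7]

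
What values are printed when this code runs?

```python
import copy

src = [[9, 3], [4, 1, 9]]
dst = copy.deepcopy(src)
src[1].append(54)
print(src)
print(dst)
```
[[9, 3], [4, 1, 9, 54]]
[[9, 3], [4, 1, 9]]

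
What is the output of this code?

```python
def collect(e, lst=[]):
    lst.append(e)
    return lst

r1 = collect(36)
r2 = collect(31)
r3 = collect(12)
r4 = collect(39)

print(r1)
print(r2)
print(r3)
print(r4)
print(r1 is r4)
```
[36, 31, 12, 39]
[36, 31, 12, 39]
[36, 31, 12, 39]
[36, 31, 12, 39]
True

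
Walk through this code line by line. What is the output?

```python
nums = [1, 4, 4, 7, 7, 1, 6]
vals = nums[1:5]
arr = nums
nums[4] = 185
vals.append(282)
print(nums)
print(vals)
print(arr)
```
[1, 4, 4, 7, 185, 1, 6]
[4, 4, 7, 7, 282]
[1, 4, 4, 7, 185, 1, 6]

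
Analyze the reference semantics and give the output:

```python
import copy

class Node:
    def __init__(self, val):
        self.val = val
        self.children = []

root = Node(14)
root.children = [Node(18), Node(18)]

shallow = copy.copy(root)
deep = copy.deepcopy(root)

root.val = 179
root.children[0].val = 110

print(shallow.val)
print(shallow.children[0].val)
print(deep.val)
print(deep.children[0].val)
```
14
110
14
18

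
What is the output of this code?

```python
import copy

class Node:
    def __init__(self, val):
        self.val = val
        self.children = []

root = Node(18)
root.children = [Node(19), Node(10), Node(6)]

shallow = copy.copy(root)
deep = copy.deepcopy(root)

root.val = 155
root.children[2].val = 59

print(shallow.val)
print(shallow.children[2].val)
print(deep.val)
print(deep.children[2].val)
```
18
59
18
6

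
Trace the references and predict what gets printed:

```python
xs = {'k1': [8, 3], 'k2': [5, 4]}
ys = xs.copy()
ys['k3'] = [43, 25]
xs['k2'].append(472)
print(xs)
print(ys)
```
{'k1': [8, 3], 'k2': [5, 4, 472]}
{'k1': [8, 3], 'k2': [5, 4, 472], 'k3': [43, 25]}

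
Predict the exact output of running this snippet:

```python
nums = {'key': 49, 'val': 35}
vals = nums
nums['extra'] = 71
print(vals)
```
{'key': 49, 'val': 35, 'extra': 71}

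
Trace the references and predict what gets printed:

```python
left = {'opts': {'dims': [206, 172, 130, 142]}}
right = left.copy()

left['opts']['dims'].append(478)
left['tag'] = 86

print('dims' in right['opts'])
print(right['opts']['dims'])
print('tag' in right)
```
True
[206, 172, 130, 142, 478]
False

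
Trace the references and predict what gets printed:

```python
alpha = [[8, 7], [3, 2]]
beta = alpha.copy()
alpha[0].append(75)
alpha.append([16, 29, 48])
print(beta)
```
[[8, 7, 75], [3, 2]]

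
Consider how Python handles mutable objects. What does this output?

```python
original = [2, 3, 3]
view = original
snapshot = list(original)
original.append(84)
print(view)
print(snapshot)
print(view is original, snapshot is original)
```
[2, 3, 3, 84]
[2, 3, 3]
True False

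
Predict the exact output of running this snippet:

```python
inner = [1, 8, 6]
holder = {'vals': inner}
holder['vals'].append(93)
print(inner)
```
[1, 8, 6, 93]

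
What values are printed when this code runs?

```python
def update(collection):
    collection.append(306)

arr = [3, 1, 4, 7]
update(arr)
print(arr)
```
[3, 1, 4, 7, 306]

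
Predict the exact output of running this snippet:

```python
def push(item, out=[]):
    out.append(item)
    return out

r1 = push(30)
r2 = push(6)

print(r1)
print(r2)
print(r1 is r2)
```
[30, 6]
[30, 6]
True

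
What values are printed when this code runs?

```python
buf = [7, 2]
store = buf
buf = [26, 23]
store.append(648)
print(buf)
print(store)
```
[26, 23]
[7, 2, 648]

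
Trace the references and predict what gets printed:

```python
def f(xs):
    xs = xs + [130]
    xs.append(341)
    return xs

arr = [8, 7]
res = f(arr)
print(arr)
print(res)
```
[8, 7]
[8, 7, 130, 341]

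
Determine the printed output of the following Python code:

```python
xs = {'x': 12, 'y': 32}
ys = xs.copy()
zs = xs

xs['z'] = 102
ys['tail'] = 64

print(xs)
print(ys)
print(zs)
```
{'x': 12, 'y': 32, 'z': 102}
{'x': 12, 'y': 32, 'tail': 64}
{'x': 12, 'y': 32, 'z': 102}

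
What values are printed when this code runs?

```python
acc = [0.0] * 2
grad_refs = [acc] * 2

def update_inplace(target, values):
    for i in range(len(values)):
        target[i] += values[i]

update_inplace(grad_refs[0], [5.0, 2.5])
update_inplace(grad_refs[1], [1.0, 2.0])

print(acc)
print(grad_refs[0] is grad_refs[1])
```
[6.0, 4.5]
True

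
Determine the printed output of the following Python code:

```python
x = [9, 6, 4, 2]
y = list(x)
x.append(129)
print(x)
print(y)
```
[9, 6, 4, 2, 129]
[9, 6, 4, 2]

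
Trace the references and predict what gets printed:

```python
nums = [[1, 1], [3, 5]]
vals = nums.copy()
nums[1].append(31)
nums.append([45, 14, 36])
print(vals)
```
[[1, 1], [3, 5, 31]]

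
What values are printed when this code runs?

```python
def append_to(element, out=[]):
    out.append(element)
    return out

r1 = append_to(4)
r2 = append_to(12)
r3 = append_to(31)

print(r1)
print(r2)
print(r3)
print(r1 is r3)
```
[4, 12, 31]
[4, 12, 31]
[4, 12, 31]
True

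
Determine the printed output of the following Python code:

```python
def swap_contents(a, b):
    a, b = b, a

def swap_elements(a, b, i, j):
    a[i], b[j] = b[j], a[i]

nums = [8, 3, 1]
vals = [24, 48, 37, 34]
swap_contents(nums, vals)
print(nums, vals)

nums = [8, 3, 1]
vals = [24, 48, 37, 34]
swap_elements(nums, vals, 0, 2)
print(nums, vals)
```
[8, 3, 1] [24, 48, 37, 34]
[37, 3, 1] [24, 48, 8, 34]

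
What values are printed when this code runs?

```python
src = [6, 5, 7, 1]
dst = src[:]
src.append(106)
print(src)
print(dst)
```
[6, 5, 7, 1, 106]
[6, 5, 7, 1]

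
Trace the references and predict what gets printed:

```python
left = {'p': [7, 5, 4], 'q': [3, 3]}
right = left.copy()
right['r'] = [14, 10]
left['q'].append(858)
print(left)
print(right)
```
{'p': [7, 5, 4], 'q': [3, 3, 858]}
{'p': [7, 5, 4], 'q': [3, 3, 858], 'r': [14, 10]}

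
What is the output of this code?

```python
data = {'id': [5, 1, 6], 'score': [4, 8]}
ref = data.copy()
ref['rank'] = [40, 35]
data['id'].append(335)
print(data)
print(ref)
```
{'id': [5, 1, 6, 335], 'score': [4, 8]}
{'id': [5, 1, 6, 335], 'score': [4, 8], 'rank': [40, 35]}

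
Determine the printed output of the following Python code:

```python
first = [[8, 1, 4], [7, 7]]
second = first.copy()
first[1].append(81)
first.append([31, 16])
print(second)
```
[[8, 1, 4], [7, 7, 81]]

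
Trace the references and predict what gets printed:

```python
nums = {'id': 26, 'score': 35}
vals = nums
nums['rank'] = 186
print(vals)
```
{'id': 26, 'score': 35, 'rank': 186}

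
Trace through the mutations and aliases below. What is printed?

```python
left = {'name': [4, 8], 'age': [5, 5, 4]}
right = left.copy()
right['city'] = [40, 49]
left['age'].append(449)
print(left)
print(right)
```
{'name': [4, 8], 'age': [5, 5, 4, 449]}
{'name': [4, 8], 'age': [5, 5, 4, 449], 'city': [40, 49]}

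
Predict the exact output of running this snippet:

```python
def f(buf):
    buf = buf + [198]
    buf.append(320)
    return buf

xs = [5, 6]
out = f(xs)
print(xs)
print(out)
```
[5, 6]
[5, 6, 198, 320]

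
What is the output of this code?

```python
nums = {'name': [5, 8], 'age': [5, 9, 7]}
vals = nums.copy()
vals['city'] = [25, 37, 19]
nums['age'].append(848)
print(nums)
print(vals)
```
{'name': [5, 8], 'age': [5, 9, 7, 848]}
{'name': [5, 8], 'age': [5, 9, 7, 848], 'city': [25, 37, 19]}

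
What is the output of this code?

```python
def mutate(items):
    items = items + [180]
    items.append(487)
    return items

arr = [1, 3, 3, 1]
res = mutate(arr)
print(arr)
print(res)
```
[1, 3, 3, 1]
[1, 3, 3, 1, 180, 487]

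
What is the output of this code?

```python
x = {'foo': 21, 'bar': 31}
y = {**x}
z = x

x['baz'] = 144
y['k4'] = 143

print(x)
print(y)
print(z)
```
{'foo': 21, 'bar': 31, 'baz': 144}
{'foo': 21, 'bar': 31, 'k4': 143}
{'foo': 21, 'bar': 31, 'baz': 144}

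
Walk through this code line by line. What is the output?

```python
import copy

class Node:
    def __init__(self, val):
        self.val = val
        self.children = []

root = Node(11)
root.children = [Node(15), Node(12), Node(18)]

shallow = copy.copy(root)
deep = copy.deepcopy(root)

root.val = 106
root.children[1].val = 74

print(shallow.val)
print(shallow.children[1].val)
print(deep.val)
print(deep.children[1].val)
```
11
74
11
12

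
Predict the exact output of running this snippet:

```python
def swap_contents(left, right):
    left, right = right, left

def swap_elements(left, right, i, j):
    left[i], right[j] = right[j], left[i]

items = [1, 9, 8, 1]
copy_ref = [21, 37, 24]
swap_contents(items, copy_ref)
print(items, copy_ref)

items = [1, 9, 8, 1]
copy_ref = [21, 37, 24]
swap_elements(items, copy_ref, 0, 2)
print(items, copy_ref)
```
[1, 9, 8, 1] [21, 37, 24]
[24, 9, 8, 1] [21, 37, 1]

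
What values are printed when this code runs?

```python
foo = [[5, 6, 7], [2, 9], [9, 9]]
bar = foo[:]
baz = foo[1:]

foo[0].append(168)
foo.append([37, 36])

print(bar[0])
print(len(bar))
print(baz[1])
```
[5, 6, 7, 168]
3
[9, 9]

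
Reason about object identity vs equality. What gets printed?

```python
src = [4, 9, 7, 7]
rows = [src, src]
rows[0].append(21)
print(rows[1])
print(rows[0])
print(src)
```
[4, 9, 7, 7, 21]
[4, 9, 7, 7, 21]
[4, 9, 7, 7, 21]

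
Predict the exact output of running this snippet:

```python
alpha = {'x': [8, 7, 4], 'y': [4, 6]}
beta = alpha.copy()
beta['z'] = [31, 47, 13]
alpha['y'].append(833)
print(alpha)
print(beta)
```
{'x': [8, 7, 4], 'y': [4, 6, 833]}
{'x': [8, 7, 4], 'y': [4, 6, 833], 'z': [31, 47, 13]}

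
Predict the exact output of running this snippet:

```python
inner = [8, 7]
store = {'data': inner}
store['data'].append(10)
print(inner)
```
[8, 7, 10]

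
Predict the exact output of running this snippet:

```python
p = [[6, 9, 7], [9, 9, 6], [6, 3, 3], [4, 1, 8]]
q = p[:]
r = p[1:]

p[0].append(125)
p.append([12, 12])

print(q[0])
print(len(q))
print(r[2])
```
[6, 9, 7, 125]
4
[4, 1, 8]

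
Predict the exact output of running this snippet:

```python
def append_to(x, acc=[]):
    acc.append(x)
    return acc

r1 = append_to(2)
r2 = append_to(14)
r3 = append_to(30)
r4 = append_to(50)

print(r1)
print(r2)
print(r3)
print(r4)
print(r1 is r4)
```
[2, 14, 30, 50]
[2, 14, 30, 50]
[2, 14, 30, 50]
[2, 14, 30, 50]
True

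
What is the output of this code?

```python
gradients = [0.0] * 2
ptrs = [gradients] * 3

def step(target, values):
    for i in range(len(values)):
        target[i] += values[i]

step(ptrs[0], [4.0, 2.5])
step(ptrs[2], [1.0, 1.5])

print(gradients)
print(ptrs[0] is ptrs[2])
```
[5.0, 4.0]
True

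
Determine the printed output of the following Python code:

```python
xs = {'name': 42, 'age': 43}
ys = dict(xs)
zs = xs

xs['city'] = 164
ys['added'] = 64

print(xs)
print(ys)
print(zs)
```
{'name': 42, 'age': 43, 'city': 164}
{'name': 42, 'age': 43, 'added': 64}
{'name': 42, 'age': 43, 'city': 164}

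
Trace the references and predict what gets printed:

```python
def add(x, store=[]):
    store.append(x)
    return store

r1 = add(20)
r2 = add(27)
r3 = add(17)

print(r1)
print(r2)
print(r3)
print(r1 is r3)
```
[20, 27, 17]
[20, 27, 17]
[20, 27, 17]
True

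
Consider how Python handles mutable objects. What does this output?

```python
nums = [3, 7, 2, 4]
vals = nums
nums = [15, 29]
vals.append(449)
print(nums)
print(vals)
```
[15, 29]
[3, 7, 2, 4, 449]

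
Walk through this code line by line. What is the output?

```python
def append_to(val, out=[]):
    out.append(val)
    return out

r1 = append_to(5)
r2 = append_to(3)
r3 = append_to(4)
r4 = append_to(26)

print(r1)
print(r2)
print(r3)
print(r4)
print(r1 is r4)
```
[5, 3, 4, 26]
[5, 3, 4, 26]
[5, 3, 4, 26]
[5, 3, 4, 26]
True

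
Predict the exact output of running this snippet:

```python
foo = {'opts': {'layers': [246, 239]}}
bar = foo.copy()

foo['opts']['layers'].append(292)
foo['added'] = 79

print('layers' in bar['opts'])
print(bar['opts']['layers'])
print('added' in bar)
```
True
[246, 239, 292]
False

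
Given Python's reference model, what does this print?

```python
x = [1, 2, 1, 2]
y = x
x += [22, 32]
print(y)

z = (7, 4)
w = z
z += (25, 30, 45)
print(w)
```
[1, 2, 1, 2, 22, 32]
(7, 4)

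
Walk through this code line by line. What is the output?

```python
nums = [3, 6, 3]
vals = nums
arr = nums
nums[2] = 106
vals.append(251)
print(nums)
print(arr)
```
[3, 6, 106, 251]
[3, 6, 106, 251]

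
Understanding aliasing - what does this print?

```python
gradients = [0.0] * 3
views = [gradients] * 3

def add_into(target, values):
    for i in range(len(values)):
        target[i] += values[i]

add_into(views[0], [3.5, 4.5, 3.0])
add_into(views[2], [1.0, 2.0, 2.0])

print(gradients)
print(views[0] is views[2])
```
[4.5, 6.5, 5.0]
True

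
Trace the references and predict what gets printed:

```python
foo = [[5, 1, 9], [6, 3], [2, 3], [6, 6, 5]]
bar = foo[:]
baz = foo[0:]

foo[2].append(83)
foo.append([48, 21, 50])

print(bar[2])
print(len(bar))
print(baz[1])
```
[2, 3, 83]
4
[6, 3]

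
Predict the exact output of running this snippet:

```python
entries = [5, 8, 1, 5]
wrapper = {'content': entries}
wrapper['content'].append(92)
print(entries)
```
[5, 8, 1, 5, 92]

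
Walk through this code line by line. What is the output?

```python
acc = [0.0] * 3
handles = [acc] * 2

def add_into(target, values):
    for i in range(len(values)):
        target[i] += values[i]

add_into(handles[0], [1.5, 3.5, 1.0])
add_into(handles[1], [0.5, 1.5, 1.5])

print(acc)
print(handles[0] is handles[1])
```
[2.0, 5.0, 2.5]
True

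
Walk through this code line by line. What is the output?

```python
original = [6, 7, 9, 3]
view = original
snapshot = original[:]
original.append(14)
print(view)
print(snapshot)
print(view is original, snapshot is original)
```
[6, 7, 9, 3, 14]
[6, 7, 9, 3]
True False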